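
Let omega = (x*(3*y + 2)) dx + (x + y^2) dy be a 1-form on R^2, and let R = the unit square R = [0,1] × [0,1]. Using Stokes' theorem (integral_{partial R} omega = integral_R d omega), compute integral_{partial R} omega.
integral_(partial R) omega = -1/2

Stokes: integral_partial_R omega = integral_R d omega with d omega = (∂Q/∂x - ∂P/∂y) dx ∧ dy.
  ∂Q/∂x = 1
  ∂P/∂y = 3*x
  integrand = ∂Q/∂x - ∂P/∂y = 1 - 3*x.
Integrating over R: integral_0^1 integral_0^1 (1 - 3*x) dx dy = -1/2.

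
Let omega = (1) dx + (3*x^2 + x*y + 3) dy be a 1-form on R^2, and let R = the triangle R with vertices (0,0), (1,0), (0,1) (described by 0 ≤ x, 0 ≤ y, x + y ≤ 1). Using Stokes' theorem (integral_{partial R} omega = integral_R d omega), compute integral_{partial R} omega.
integral_(partial R) omega = 7/6

Stokes: integral_partial_R omega = integral_R d omega with d omega = (∂Q/∂x - ∂P/∂y) dx ∧ dy.
  ∂Q/∂x = 6*x + y
  ∂P/∂y = 0
  integrand = ∂Q/∂x - ∂P/∂y = 6*x + y.
Integrating over R: integral_0^1 integral_0^{1-x} (6*x + y) dy dx = 7/6.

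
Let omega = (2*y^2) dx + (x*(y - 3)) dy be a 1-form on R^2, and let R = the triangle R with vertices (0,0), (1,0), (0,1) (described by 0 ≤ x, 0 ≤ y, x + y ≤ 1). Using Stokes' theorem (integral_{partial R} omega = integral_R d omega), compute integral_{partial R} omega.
integral_(partial R) omega = -2

Stokes: integral_partial_R omega = integral_R d omega with d omega = (∂Q/∂x - ∂P/∂y) dx ∧ dy.
  ∂Q/∂x = y - 3
  ∂P/∂y = 4*y
  integrand = ∂Q/∂x - ∂P/∂y = -3*y - 3.
Integrating over R: integral_0^1 integral_0^{1-x} (-3*y - 3) dy dx = -2.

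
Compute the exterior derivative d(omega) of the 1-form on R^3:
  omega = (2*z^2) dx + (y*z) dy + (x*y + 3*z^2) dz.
d(omega) = (y - 4*z) dx ∧ dz + (x - y) dy ∧ dz

For a 1-form omega = sum_i f_i dx_i, the exterior derivative is
  d(omega) = sum_{i < j} (∂f_j/∂x_i - ∂f_i/∂x_j) dx_i ∧ dx_j.
  coefficient of dx ∧ dz: ∂f_3/∂x - ∂f_1/∂z = ∂(x*y + 3*z^2)/∂x - ∂(2*z^2)/∂z = y - 4*z
  coefficient of dy ∧ dz: ∂f_3/∂y - ∂f_2/∂z = ∂(x*y + 3*z^2)/∂y - ∂(y*z)/∂z = x - y
Assembling: d(omega) = (y - 4*z) dx ∧ dz + (x - y) dy ∧ dz.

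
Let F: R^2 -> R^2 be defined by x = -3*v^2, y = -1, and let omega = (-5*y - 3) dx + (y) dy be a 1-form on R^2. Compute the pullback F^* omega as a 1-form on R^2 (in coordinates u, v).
F^* omega = (-12*v) dv

Using F^*(f dg) = (f ∘ F) d(g ∘ F), substitute each coordinate x_i by F_i(u, v) in f_i, and replace dx_i by d F_i = (∂F_i/∂u) du + (∂F_i/∂v) dv.
  For the x component: f_1(F) = 2; d F_1 = (0) du + (-6*v) dv
  For the y component: f_2(F) = -1; d F_2 = (0) du + (0) dv
Combining and collecting du, dv coefficients:
  coeff of du: 0
  coeff of dv: -12*v
F^* omega = (-12*v) dv.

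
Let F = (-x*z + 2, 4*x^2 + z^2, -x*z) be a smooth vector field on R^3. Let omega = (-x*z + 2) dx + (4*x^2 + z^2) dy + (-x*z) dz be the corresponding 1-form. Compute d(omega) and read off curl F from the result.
d(omega) = (-2*z) dy ∧ dz + (-x + z) dz ∧ dx + (8*x) dx ∧ dy; curl F = (-2*z, -x + z, 8*x)

d omega = sum_{i<j} (∂f_j/∂x_i - ∂f_i/∂x_j) dx_i ∧ dx_j. Under the identification (dy ∧ dz, dz ∧ dx, dx ∧ dy) ↔ (e_x, e_y, e_z), the coefficients are exactly the components of curl F. Compute:
  ∂R/∂y - ∂Q/∂z = (0) - (2*z) = -2*z
  ∂P/∂z - ∂R/∂x = (-x) - (-z) = -x + z
  ∂Q/∂x - ∂P/∂y = (8*x) - (0) = 8*x.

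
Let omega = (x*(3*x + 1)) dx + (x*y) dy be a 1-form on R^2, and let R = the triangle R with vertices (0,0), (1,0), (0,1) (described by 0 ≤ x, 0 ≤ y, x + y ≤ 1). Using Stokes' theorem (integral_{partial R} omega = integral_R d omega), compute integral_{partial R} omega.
integral_(partial R) omega = 1/6

Stokes: integral_partial_R omega = integral_R d omega with d omega = (∂Q/∂x - ∂P/∂y) dx ∧ dy.
  ∂Q/∂x = y
  ∂P/∂y = 0
  integrand = ∂Q/∂x - ∂P/∂y = y.
Integrating over R: integral_0^1 integral_0^{1-x} (y) dy dx = 1/6.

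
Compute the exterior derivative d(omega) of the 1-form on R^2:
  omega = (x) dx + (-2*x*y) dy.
d(omega) = (-2*y) dx ∧ dy

For a 1-form omega = sum_i f_i dx_i, the exterior derivative is
  d(omega) = sum_{i < j} (∂f_j/∂x_i - ∂f_i/∂x_j) dx_i ∧ dx_j.
  coefficient of dx ∧ dy: ∂f_2/∂x - ∂f_1/∂y = ∂(-2*x*y)/∂x - ∂(x)/∂y = -2*y
Assembling: d(omega) = (-2*y) dx ∧ dy.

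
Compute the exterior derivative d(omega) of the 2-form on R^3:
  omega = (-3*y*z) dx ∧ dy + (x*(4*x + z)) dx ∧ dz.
d(omega) = (-3*y) dx ∧ dy ∧ dz

For a 2-form omega = sum_{i<j} g_{ij} dx_i ∧ dx_j, the exterior derivative is
  d(omega) = sum_{i<j} d(g_{ij}) ∧ dx_i ∧ dx_j = sum_{i<j, k} (∂g_{ij}/∂x_k) dx_k ∧ dx_i ∧ dx_j.
Expand each term, using dx_k ∧ dx_i ∧ dx_j = sgn(permutation) dx_{(a)} ∧ dx_{(b)} ∧ dx_{(c)} with (a < b < c) sorted:
  d(-3*y*z) includes (∂/∂z)(-3*y*z) dz = (-3*y) dz, which multiplied by dx ∧ dy gives (-3*y) dx ∧ dy ∧ dz
Collecting like 3-forms: d(omega) = (-3*y) dx ∧ dy ∧ dz.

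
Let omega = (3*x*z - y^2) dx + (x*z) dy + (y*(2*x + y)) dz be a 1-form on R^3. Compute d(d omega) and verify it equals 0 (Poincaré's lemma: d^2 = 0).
d(d omega) = 0

Step 1: d omega = sum_{i<j} (∂f_j/∂x_i - ∂f_i/∂x_j) dx_i ∧ dx_j:
  coeff of dx ∧ dy: 2*y + z
  coeff of dx ∧ dz: -3*x + 2*y
  coeff of dy ∧ dz: x + 2*y
Step 2: Apply d again to each 2-form coefficient. The only possible 3-form in R^3 is dx ∧ dy ∧ dz, with coefficient
  ∂(coeff of dy∧dz)/∂x - ∂(coeff of dx∧dz)/∂y + ∂(coeff of dx∧dy)/∂z
  = ∂/∂x (x + 2*y) - ∂/∂y (-3*x + 2*y) + ∂/∂z (2*y + z).
Each of these terms simplifies to sums of mixed partials that cancel in pairs. The result is 0 (by equality of mixed partials for smooth functions — Schwarz / Clairaut).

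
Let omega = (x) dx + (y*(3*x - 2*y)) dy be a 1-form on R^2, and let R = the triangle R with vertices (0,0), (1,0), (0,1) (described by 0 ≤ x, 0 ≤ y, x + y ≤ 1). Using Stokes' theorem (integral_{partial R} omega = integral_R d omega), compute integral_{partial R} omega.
integral_(partial R) omega = 1/2

Stokes: integral_partial_R omega = integral_R d omega with d omega = (∂Q/∂x - ∂P/∂y) dx ∧ dy.
  ∂Q/∂x = 3*y
  ∂P/∂y = 0
  integrand = ∂Q/∂x - ∂P/∂y = 3*y.
Integrating over R: integral_0^1 integral_0^{1-x} (3*y) dy dx = 1/2.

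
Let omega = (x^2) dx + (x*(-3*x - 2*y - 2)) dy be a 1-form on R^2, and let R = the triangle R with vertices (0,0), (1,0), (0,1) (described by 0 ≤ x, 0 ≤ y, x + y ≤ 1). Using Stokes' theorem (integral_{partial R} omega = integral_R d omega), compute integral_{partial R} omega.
integral_(partial R) omega = -7/3

Stokes: integral_partial_R omega = integral_R d omega with d omega = (∂Q/∂x - ∂P/∂y) dx ∧ dy.
  ∂Q/∂x = -6*x - 2*y - 2
  ∂P/∂y = 0
  integrand = ∂Q/∂x - ∂P/∂y = -6*x - 2*y - 2.
Integrating over R: integral_0^1 integral_0^{1-x} (-6*x - 2*y - 2) dy dx = -7/3.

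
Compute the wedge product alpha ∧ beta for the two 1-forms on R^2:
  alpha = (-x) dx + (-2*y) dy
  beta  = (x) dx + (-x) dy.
alpha ∧ beta = (x*(x + 2*y)) dx ∧ dy

Distribute the wedge, using dx_i ∧ dx_j = -dx_j ∧ dx_i and dx_i ∧ dx_i = 0. For each pair (i, j) with i < j, the coefficient of dx_i ∧ dx_j in alpha ∧ beta is (alpha_i * beta_j - alpha_j * beta_i). Collecting: alpha ∧ beta = (x*(x + 2*y)) dx ∧ dy.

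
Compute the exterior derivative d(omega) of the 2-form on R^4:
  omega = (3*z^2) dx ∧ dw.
d(omega) = (-6*z) dx ∧ dz ∧ dw

For a 2-form omega = sum_{i<j} g_{ij} dx_i ∧ dx_j, the exterior derivative is
  d(omega) = sum_{i<j} d(g_{ij}) ∧ dx_i ∧ dx_j = sum_{i<j, k} (∂g_{ij}/∂x_k) dx_k ∧ dx_i ∧ dx_j.
Expand each term, using dx_k ∧ dx_i ∧ dx_j = sgn(permutation) dx_{(a)} ∧ dx_{(b)} ∧ dx_{(c)} with (a < b < c) sorted:
  d(3*z^2) includes (∂/∂z)(3*z^2) dz = (6*z) dz, which multiplied by dx ∧ dw gives (-6*z) dx ∧ dz ∧ dw
Collecting like 3-forms: d(omega) = (-6*z) dx ∧ dz ∧ dw.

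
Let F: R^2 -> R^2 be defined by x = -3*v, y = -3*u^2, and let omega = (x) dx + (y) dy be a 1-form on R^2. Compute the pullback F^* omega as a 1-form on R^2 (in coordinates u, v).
F^* omega = (18*u^3) du + (9*v) dv

Using F^*(f dg) = (f ∘ F) d(g ∘ F), substitute each coordinate x_i by F_i(u, v) in f_i, and replace dx_i by d F_i = (∂F_i/∂u) du + (∂F_i/∂v) dv.
  For the x component: f_1(F) = -3*v; d F_1 = (0) du + (-3) dv
  For the y component: f_2(F) = -3*u^2; d F_2 = (-6*u) du + (0) dv
Combining and collecting du, dv coefficients:
  coeff of du: 18*u^3
  coeff of dv: 9*v
F^* omega = (18*u^3) du + (9*v) dv.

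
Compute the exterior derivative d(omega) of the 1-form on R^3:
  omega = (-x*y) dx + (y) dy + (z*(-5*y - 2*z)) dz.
d(omega) = (x) dx ∧ dy + (-5*z) dy ∧ dz

For a 1-form omega = sum_i f_i dx_i, the exterior derivative is
  d(omega) = sum_{i < j} (∂f_j/∂x_i - ∂f_i/∂x_j) dx_i ∧ dx_j.
  coefficient of dx ∧ dy: ∂f_2/∂x - ∂f_1/∂y = ∂(y)/∂x - ∂(-x*y)/∂y = x
  coefficient of dy ∧ dz: ∂f_3/∂y - ∂f_2/∂z = ∂(z*(-5*y - 2*z))/∂y - ∂(y)/∂z = -5*z
Assembling: d(omega) = (x) dx ∧ dy + (-5*z) dy ∧ dz.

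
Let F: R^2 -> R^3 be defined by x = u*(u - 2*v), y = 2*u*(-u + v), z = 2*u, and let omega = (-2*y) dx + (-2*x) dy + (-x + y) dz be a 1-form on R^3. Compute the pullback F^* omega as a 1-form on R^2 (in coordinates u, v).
F^* omega = (2*u*(8*u^2 - 18*u*v - 3*u + 8*v^2 + 4*v)) du + (u^2*(-12*u + 16*v)) dv

Using F^*(f dg) = (f ∘ F) d(g ∘ F), substitute each coordinate x_i by F_i(u, v) in f_i, and replace dx_i by d F_i = (∂F_i/∂u) du + (∂F_i/∂v) dv.
  For the x component: f_1(F) = 4*u*(u - v); d F_1 = (2*u - 2*v) du + (-2*u) dv
  For the y component: f_2(F) = 2*u*(-u + 2*v); d F_2 = (-4*u + 2*v) du + (2*u) dv
  For the z component: f_3(F) = u*(-3*u + 4*v); d F_3 = (2) du + (0) dv
Combining and collecting du, dv coefficients:
  coeff of du: 2*u*(8*u^2 - 18*u*v - 3*u + 8*v^2 + 4*v)
  coeff of dv: u^2*(-12*u + 16*v)
F^* omega = (2*u*(8*u^2 - 18*u*v - 3*u + 8*v^2 + 4*v)) du + (u^2*(-12*u + 16*v)) dv.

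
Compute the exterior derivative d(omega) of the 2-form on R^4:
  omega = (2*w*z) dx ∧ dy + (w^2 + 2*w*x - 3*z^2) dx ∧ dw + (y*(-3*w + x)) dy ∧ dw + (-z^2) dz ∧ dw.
d(omega) = (2*w) dx ∧ dy ∧ dz + (y + 2*z) dx ∧ dy ∧ dw + (6*z) dx ∧ dz ∧ dw

For a 2-form omega = sum_{i<j} g_{ij} dx_i ∧ dx_j, the exterior derivative is
  d(omega) = sum_{i<j} d(g_{ij}) ∧ dx_i ∧ dx_j = sum_{i<j, k} (∂g_{ij}/∂x_k) dx_k ∧ dx_i ∧ dx_j.
Expand each term, using dx_k ∧ dx_i ∧ dx_j = sgn(permutation) dx_{(a)} ∧ dx_{(b)} ∧ dx_{(c)} with (a < b < c) sorted:
  d(2*w*z) includes (∂/∂z)(2*w*z) dz = (2*w) dz, which multiplied by dx ∧ dy gives (2*w) dx ∧ dy ∧ dz
  d(2*w*z) includes (∂/∂w)(2*w*z) dw = (2*z) dw, which multiplied by dx ∧ dy gives (2*z) dx ∧ dy ∧ dw
  d(w^2 + 2*w*x - 3*z^2) includes (∂/∂z)(w^2 + 2*w*x - 3*z^2) dz = (-6*z) dz, which multiplied by dx ∧ dw gives (6*z) dx ∧ dz ∧ dw
  d(y*(-3*w + x)) includes (∂/∂x)(y*(-3*w + x)) dx = (y) dx, which multiplied by dy ∧ dw gives (y) dx ∧ dy ∧ dw
Collecting like 3-forms: d(omega) = (2*w) dx ∧ dy ∧ dz + (y + 2*z) dx ∧ dy ∧ dw + (6*z) dx ∧ dz ∧ dw.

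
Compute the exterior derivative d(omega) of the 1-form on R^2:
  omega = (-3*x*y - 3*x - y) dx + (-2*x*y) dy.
d(omega) = (3*x - 2*y + 1) dx ∧ dy

For a 1-form omega = sum_i f_i dx_i, the exterior derivative is
  d(omega) = sum_{i < j} (∂f_j/∂x_i - ∂f_i/∂x_j) dx_i ∧ dx_j.
  coefficient of dx ∧ dy: ∂f_2/∂x - ∂f_1/∂y = ∂(-2*x*y)/∂x - ∂(-3*x*y - 3*x - y)/∂y = 3*x - 2*y + 1
Assembling: d(omega) = (3*x - 2*y + 1) dx ∧ dy.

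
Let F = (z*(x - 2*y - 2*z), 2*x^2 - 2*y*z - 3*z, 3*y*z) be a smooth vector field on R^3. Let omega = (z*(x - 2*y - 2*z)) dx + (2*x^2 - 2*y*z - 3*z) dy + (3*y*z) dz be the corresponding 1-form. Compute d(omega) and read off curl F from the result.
d(omega) = (2*y + 3*z + 3) dy ∧ dz + (x - 2*y - 4*z) dz ∧ dx + (4*x + 2*z) dx ∧ dy; curl F = (2*y + 3*z + 3, x - 2*y - 4*z, 4*x + 2*z)

d omega = sum_{i<j} (∂f_j/∂x_i - ∂f_i/∂x_j) dx_i ∧ dx_j. Under the identification (dy ∧ dz, dz ∧ dx, dx ∧ dy) ↔ (e_x, e_y, e_z), the coefficients are exactly the components of curl F. Compute:
  ∂R/∂y - ∂Q/∂z = (3*z) - (-2*y - 3) = 2*y + 3*z + 3
  ∂P/∂z - ∂R/∂x = (x - 2*y - 4*z) - (0) = x - 2*y - 4*z
  ∂Q/∂x - ∂P/∂y = (4*x) - (-2*z) = 4*x + 2*z.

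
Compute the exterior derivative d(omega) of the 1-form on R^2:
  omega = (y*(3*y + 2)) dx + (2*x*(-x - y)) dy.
d(omega) = (-4*x - 8*y - 2) dx ∧ dy

For a 1-form omega = sum_i f_i dx_i, the exterior derivative is
  d(omega) = sum_{i < j} (∂f_j/∂x_i - ∂f_i/∂x_j) dx_i ∧ dx_j.
  coefficient of dx ∧ dy: ∂f_2/∂x - ∂f_1/∂y = ∂(2*x*(-x - y))/∂x - ∂(y*(3*y + 2))/∂y = -4*x - 8*y - 2
Assembling: d(omega) = (-4*x - 8*y - 2) dx ∧ dy.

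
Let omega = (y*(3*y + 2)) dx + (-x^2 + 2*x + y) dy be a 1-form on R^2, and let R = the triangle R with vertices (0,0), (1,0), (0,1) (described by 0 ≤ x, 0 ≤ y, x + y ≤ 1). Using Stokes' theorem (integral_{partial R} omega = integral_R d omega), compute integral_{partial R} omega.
integral_(partial R) omega = -4/3

Stokes: integral_partial_R omega = integral_R d omega with d omega = (∂Q/∂x - ∂P/∂y) dx ∧ dy.
  ∂Q/∂x = 2 - 2*x
  ∂P/∂y = 6*y + 2
  integrand = ∂Q/∂x - ∂P/∂y = -2*x - 6*y.
Integrating over R: integral_0^1 integral_0^{1-x} (-2*x - 6*y) dy dx = -4/3.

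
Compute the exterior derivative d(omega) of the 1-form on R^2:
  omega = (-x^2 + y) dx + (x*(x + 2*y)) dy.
d(omega) = (2*x + 2*y - 1) dx ∧ dy

For a 1-form omega = sum_i f_i dx_i, the exterior derivative is
  d(omega) = sum_{i < j} (∂f_j/∂x_i - ∂f_i/∂x_j) dx_i ∧ dx_j.
  coefficient of dx ∧ dy: ∂f_2/∂x - ∂f_1/∂y = ∂(x*(x + 2*y))/∂x - ∂(-x^2 + y)/∂y = 2*x + 2*y - 1
Assembling: d(omega) = (2*x + 2*y - 1) dx ∧ dy.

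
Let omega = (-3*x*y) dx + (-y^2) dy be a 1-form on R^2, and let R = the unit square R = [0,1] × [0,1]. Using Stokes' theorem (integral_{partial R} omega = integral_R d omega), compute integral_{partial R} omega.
integral_(partial R) omega = 3/2

Stokes: integral_partial_R omega = integral_R d omega with d omega = (∂Q/∂x - ∂P/∂y) dx ∧ dy.
  ∂Q/∂x = 0
  ∂P/∂y = -3*x
  integrand = ∂Q/∂x - ∂P/∂y = 3*x.
Integrating over R: integral_0^1 integral_0^1 (3*x) dx dy = 3/2.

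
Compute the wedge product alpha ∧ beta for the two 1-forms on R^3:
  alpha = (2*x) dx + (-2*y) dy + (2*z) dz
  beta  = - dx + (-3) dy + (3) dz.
alpha ∧ beta = (-6*x - 2*y) dx ∧ dy + (6*x + 2*z) dx ∧ dz + (-6*y + 6*z) dy ∧ dz

Distribute the wedge, using dx_i ∧ dx_j = -dx_j ∧ dx_i and dx_i ∧ dx_i = 0. For each pair (i, j) with i < j, the coefficient of dx_i ∧ dx_j in alpha ∧ beta is (alpha_i * beta_j - alpha_j * beta_i). Collecting: alpha ∧ beta = (-6*x - 2*y) dx ∧ dy + (6*x + 2*z) dx ∧ dz + (-6*y + 6*z) dy ∧ dz.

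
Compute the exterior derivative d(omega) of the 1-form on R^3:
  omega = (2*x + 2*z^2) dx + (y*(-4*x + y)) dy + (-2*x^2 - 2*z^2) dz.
d(omega) = (-4*y) dx ∧ dy + (-4*x - 4*z) dx ∧ dz

For a 1-form omega = sum_i f_i dx_i, the exterior derivative is
  d(omega) = sum_{i < j} (∂f_j/∂x_i - ∂f_i/∂x_j) dx_i ∧ dx_j.
  coefficient of dx ∧ dy: ∂f_2/∂x - ∂f_1/∂y = ∂(y*(-4*x + y))/∂x - ∂(2*x + 2*z^2)/∂y = -4*y
  coefficient of dx ∧ dz: ∂f_3/∂x - ∂f_1/∂z = ∂(-2*x^2 - 2*z^2)/∂x - ∂(2*x + 2*z^2)/∂z = -4*x - 4*z
Assembling: d(omega) = (-4*y) dx ∧ dy + (-4*x - 4*z) dx ∧ dz.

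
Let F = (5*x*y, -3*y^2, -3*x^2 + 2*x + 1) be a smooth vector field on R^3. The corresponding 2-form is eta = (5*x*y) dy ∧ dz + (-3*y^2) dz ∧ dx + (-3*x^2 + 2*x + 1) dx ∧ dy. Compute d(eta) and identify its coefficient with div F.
d(eta) = (-y) dx ∧ dy ∧ dz; div F = -y

For a 2-form in R^3 of the form above, applying d gives a 3-form with coefficient ∂P/∂x + ∂Q/∂y + ∂R/∂z:
  ∂P/∂x = 5*y
  ∂Q/∂y = -6*y
  ∂R/∂z = 0
Sum = -y, which is exactly div F.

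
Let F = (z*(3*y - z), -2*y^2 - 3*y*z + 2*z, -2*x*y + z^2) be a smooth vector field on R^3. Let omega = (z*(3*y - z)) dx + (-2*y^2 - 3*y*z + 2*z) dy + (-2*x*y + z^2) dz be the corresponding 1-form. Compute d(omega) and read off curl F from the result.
d(omega) = (-2*x + 3*y - 2) dy ∧ dz + (5*y - 2*z) dz ∧ dx + (-3*z) dx ∧ dy; curl F = (-2*x + 3*y - 2, 5*y - 2*z, -3*z)

d omega = sum_{i<j} (∂f_j/∂x_i - ∂f_i/∂x_j) dx_i ∧ dx_j. Under the identification (dy ∧ dz, dz ∧ dx, dx ∧ dy) ↔ (e_x, e_y, e_z), the coefficients are exactly the components of curl F. Compute:
  ∂R/∂y - ∂Q/∂z = (-2*x) - (2 - 3*y) = -2*x + 3*y - 2
  ∂P/∂z - ∂R/∂x = (3*y - 2*z) - (-2*y) = 5*y - 2*z
  ∂Q/∂x - ∂P/∂y = (0) - (3*z) = -3*z.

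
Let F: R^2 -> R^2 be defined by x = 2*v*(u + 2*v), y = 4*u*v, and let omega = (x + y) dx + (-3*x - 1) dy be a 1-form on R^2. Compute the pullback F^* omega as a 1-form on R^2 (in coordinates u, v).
F^* omega = (4*v*(-3*u*v - 10*v^2 - 1)) du + (-12*u^2*v + 8*u*v^2 - 4*u + 32*v^3) dv

Using F^*(f dg) = (f ∘ F) d(g ∘ F), substitute each coordinate x_i by F_i(u, v) in f_i, and replace dx_i by d F_i = (∂F_i/∂u) du + (∂F_i/∂v) dv.
  For the x component: f_1(F) = 2*v*(3*u + 2*v); d F_1 = (2*v) du + (2*u + 8*v) dv
  For the y component: f_2(F) = -6*u*v - 12*v^2 - 1; d F_2 = (4*v) du + (4*u) dv
Combining and collecting du, dv coefficients:
  coeff of du: 4*v*(-3*u*v - 10*v^2 - 1)
  coeff of dv: -12*u^2*v + 8*u*v^2 - 4*u + 32*v^3
F^* omega = (4*v*(-3*u*v - 10*v^2 - 1)) du + (-12*u^2*v + 8*u*v^2 - 4*u + 32*v^3) dv.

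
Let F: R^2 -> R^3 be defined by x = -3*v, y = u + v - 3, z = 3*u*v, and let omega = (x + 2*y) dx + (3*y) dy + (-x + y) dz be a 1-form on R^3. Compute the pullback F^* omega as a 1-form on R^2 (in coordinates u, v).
F^* omega = (3*u*v + 3*u + 12*v^2 - 6*v - 9) du + (3*u^2 + 12*u*v - 12*u + 6*v + 9) dv

Using F^*(f dg) = (f ∘ F) d(g ∘ F), substitute each coordinate x_i by F_i(u, v) in f_i, and replace dx_i by d F_i = (∂F_i/∂u) du + (∂F_i/∂v) dv.
  For the x component: f_1(F) = 2*u - v - 6; d F_1 = (0) du + (-3) dv
  For the y component: f_2(F) = 3*u + 3*v - 9; d F_2 = (1) du + (1) dv
  For the z component: f_3(F) = u + 4*v - 3; d F_3 = (3*v) du + (3*u) dv
Combining and collecting du, dv coefficients:
  coeff of du: 3*u*v + 3*u + 12*v^2 - 6*v - 9
  coeff of dv: 3*u^2 + 12*u*v - 12*u + 6*v + 9
F^* omega = (3*u*v + 3*u + 12*v^2 - 6*v - 9) du + (3*u^2 + 12*u*v - 12*u + 6*v + 9) dv.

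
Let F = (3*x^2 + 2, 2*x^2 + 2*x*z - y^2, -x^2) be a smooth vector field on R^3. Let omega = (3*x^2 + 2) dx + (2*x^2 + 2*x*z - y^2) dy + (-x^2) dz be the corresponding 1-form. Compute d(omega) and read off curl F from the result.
d(omega) = (-2*x) dy ∧ dz + (2*x) dz ∧ dx + (4*x + 2*z) dx ∧ dy; curl F = (-2*x, 2*x, 4*x + 2*z)

d omega = sum_{i<j} (∂f_j/∂x_i - ∂f_i/∂x_j) dx_i ∧ dx_j. Under the identification (dy ∧ dz, dz ∧ dx, dx ∧ dy) ↔ (e_x, e_y, e_z), the coefficients are exactly the components of curl F. Compute:
  ∂R/∂y - ∂Q/∂z = (0) - (2*x) = -2*x
  ∂P/∂z - ∂R/∂x = (0) - (-2*x) = 2*x
  ∂Q/∂x - ∂P/∂y = (4*x + 2*z) - (0) = 4*x + 2*z.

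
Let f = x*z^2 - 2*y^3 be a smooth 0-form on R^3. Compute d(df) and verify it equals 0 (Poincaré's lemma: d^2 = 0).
d(df) = 0

Step 1: df = sum_i (∂f/∂x_i) dx_i = (z^2) dx + (-6*y^2) dy + (2*x*z) dz.
Step 2: Apply d again. Using the 1-form formula, the coefficient of dx ∧ dy in d(df) is ∂^2 f/∂x ∂y - ∂^2 f/∂y ∂x = (0) - (0) = 0 (equality of mixed partials for smooth f).
Similarly for dx ∧ dz and dy ∧ dz — all coefficients vanish. So d(df) = 0.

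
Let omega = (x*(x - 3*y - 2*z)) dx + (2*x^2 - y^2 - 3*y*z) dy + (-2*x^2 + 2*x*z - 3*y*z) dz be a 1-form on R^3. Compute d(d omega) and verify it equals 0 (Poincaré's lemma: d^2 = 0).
d(d omega) = 0

Step 1: d omega = sum_{i<j} (∂f_j/∂x_i - ∂f_i/∂x_j) dx_i ∧ dx_j:
  coeff of dx ∧ dy: 7*x
  coeff of dx ∧ dz: -2*x + 2*z
  coeff of dy ∧ dz: 3*y - 3*z
Step 2: Apply d again to each 2-form coefficient. The only possible 3-form in R^3 is dx ∧ dy ∧ dz, with coefficient
  ∂(coeff of dy∧dz)/∂x - ∂(coeff of dx∧dz)/∂y + ∂(coeff of dx∧dy)/∂z
  = ∂/∂x (3*y - 3*z) - ∂/∂y (-2*x + 2*z) + ∂/∂z (7*x).
Each of these terms simplifies to sums of mixed partials that cancel in pairs. The result is 0 (by equality of mixed partials for smooth functions — Schwarz / Clairaut).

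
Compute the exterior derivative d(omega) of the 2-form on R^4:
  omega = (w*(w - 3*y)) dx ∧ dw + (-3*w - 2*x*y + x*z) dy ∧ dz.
d(omega) = (3*w) dx ∧ dy ∧ dw + (-2*y + z) dx ∧ dy ∧ dz + (-3) dy ∧ dz ∧ dw

For a 2-form omega = sum_{i<j} g_{ij} dx_i ∧ dx_j, the exterior derivative is
  d(omega) = sum_{i<j} d(g_{ij}) ∧ dx_i ∧ dx_j = sum_{i<j, k} (∂g_{ij}/∂x_k) dx_k ∧ dx_i ∧ dx_j.
Expand each term, using dx_k ∧ dx_i ∧ dx_j = sgn(permutation) dx_{(a)} ∧ dx_{(b)} ∧ dx_{(c)} with (a < b < c) sorted:
  d(w*(w - 3*y)) includes (∂/∂y)(w*(w - 3*y)) dy = (-3*w) dy, which multiplied by dx ∧ dw gives (3*w) dx ∧ dy ∧ dw
  d(-3*w - 2*x*y + x*z) includes (∂/∂x)(-3*w - 2*x*y + x*z) dx = (-2*y + z) dx, which multiplied by dy ∧ dz gives (-2*y + z) dx ∧ dy ∧ dz
  d(-3*w - 2*x*y + x*z) includes (∂/∂w)(-3*w - 2*x*y + x*z) dw = (-3) dw, which multiplied by dy ∧ dz gives (-3) dy ∧ dz ∧ dw
Collecting like 3-forms: d(omega) = (3*w) dx ∧ dy ∧ dw + (-2*y + z) dx ∧ dy ∧ dz + (-3) dy ∧ dz ∧ dw.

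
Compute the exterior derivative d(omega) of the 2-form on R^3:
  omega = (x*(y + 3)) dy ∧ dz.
d(omega) = (y + 3) dx ∧ dy ∧ dz

For a 2-form omega = sum_{i<j} g_{ij} dx_i ∧ dx_j, the exterior derivative is
  d(omega) = sum_{i<j} d(g_{ij}) ∧ dx_i ∧ dx_j = sum_{i<j, k} (∂g_{ij}/∂x_k) dx_k ∧ dx_i ∧ dx_j.
Expand each term, using dx_k ∧ dx_i ∧ dx_j = sgn(permutation) dx_{(a)} ∧ dx_{(b)} ∧ dx_{(c)} with (a < b < c) sorted:
  d(x*(y + 3)) includes (∂/∂x)(x*(y + 3)) dx = (y + 3) dx, which multiplied by dy ∧ dz gives (y + 3) dx ∧ dy ∧ dz
Collecting like 3-forms: d(omega) = (y + 3) dx ∧ dy ∧ dz.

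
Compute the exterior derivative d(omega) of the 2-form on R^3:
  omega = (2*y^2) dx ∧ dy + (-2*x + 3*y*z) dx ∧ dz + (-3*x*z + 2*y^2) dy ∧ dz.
d(omega) = (-6*z) dx ∧ dy ∧ dz

For a 2-form omega = sum_{i<j} g_{ij} dx_i ∧ dx_j, the exterior derivative is
  d(omega) = sum_{i<j} d(g_{ij}) ∧ dx_i ∧ dx_j = sum_{i<j, k} (∂g_{ij}/∂x_k) dx_k ∧ dx_i ∧ dx_j.
Expand each term, using dx_k ∧ dx_i ∧ dx_j = sgn(permutation) dx_{(a)} ∧ dx_{(b)} ∧ dx_{(c)} with (a < b < c) sorted:
  d(-2*x + 3*y*z) includes (∂/∂y)(-2*x + 3*y*z) dy = (3*z) dy, which multiplied by dx ∧ dz gives (-3*z) dx ∧ dy ∧ dz
  d(-3*x*z + 2*y^2) includes (∂/∂x)(-3*x*z + 2*y^2) dx = (-3*z) dx, which multiplied by dy ∧ dz gives (-3*z) dx ∧ dy ∧ dz
Collecting like 3-forms: d(omega) = (-6*z) dx ∧ dy ∧ dz.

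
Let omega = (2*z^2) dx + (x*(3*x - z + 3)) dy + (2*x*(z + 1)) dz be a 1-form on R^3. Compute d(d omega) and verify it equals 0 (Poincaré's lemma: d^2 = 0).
d(d omega) = 0

Step 1: d omega = sum_{i<j} (∂f_j/∂x_i - ∂f_i/∂x_j) dx_i ∧ dx_j:
  coeff of dx ∧ dy: 6*x - z + 3
  coeff of dx ∧ dz: 2 - 2*z
  coeff of dy ∧ dz: x
Step 2: Apply d again to each 2-form coefficient. The only possible 3-form in R^3 is dx ∧ dy ∧ dz, with coefficient
  ∂(coeff of dy∧dz)/∂x - ∂(coeff of dx∧dz)/∂y + ∂(coeff of dx∧dy)/∂z
  = ∂/∂x (x) - ∂/∂y (2 - 2*z) + ∂/∂z (6*x - z + 3).
Each of these terms simplifies to sums of mixed partials that cancel in pairs. The result is 0 (by equality of mixed partials for smooth functions — Schwarz / Clairaut).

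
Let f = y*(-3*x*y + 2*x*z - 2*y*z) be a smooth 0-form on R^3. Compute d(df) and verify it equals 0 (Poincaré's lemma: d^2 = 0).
d(df) = 0

Step 1: df = sum_i (∂f/∂x_i) dx_i = (y*(-3*y + 2*z)) dx + (-6*x*y + 2*x*z - 4*y*z) dy + (2*y*(x - y)) dz.
Step 2: Apply d again. Using the 1-form formula, the coefficient of dx ∧ dy in d(df) is ∂^2 f/∂x ∂y - ∂^2 f/∂y ∂x = (-6*y + 2*z) - (-6*y + 2*z) = 0 (equality of mixed partials for smooth f).
Similarly for dx ∧ dz and dy ∧ dz — all coefficients vanish. So d(df) = 0.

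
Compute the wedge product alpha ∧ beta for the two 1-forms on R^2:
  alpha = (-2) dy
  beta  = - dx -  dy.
alpha ∧ beta = (-2) dx ∧ dy

Distribute the wedge, using dx_i ∧ dx_j = -dx_j ∧ dx_i and dx_i ∧ dx_i = 0. For each pair (i, j) with i < j, the coefficient of dx_i ∧ dx_j in alpha ∧ beta is (alpha_i * beta_j - alpha_j * beta_i). Collecting: alpha ∧ beta = (-2) dx ∧ dy.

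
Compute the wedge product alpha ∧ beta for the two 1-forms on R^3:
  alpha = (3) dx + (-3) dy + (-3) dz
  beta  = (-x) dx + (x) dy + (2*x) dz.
alpha ∧ beta = (3*x) dx ∧ dz + (-3*x) dy ∧ dz

Distribute the wedge, using dx_i ∧ dx_j = -dx_j ∧ dx_i and dx_i ∧ dx_i = 0. For each pair (i, j) with i < j, the coefficient of dx_i ∧ dx_j in alpha ∧ beta is (alpha_i * beta_j - alpha_j * beta_i). Collecting: alpha ∧ beta = (3*x) dx ∧ dz + (-3*x) dy ∧ dz.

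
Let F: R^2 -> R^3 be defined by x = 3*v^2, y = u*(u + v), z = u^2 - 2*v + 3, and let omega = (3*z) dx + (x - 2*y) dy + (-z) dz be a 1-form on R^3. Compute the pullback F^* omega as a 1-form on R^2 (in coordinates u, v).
F^* omega = (-6*u^3 - 6*u^2*v + 4*u*v^2 + 4*u*v - 6*u + 3*v^3) du + (-2*u^3 + 16*u^2*v + 2*u^2 + 3*u*v^2 - 36*v^2 + 50*v + 6) dv

Using F^*(f dg) = (f ∘ F) d(g ∘ F), substitute each coordinate x_i by F_i(u, v) in f_i, and replace dx_i by d F_i = (∂F_i/∂u) du + (∂F_i/∂v) dv.
  For the x component: f_1(F) = 3*u^2 - 6*v + 9; d F_1 = (0) du + (6*v) dv
  For the y component: f_2(F) = -2*u^2 - 2*u*v + 3*v^2; d F_2 = (2*u + v) du + (u) dv
  For the z component: f_3(F) = -u^2 + 2*v - 3; d F_3 = (2*u) du + (-2) dv
Combining and collecting du, dv coefficients:
  coeff of du: -6*u^3 - 6*u^2*v + 4*u*v^2 + 4*u*v - 6*u + 3*v^3
  coeff of dv: -2*u^3 + 16*u^2*v + 2*u^2 + 3*u*v^2 - 36*v^2 + 50*v + 6
F^* omega = (-6*u^3 - 6*u^2*v + 4*u*v^2 + 4*u*v - 6*u + 3*v^3) du + (-2*u^3 + 16*u^2*v + 2*u^2 + 3*u*v^2 - 36*v^2 + 50*v + 6) dv.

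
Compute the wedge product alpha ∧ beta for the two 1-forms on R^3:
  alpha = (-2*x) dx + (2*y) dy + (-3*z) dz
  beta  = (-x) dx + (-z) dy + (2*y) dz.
alpha ∧ beta = (2*x*(y + z)) dx ∧ dy + (-x*(4*y + 3*z)) dx ∧ dz + (4*y^2 - 3*z^2) dy ∧ dz

Distribute the wedge, using dx_i ∧ dx_j = -dx_j ∧ dx_i and dx_i ∧ dx_i = 0. For each pair (i, j) with i < j, the coefficient of dx_i ∧ dx_j in alpha ∧ beta is (alpha_i * beta_j - alpha_j * beta_i). Collecting: alpha ∧ beta = (2*x*(y + z)) dx ∧ dy + (-x*(4*y + 3*z)) dx ∧ dz + (4*y^2 - 3*z^2) dy ∧ dz.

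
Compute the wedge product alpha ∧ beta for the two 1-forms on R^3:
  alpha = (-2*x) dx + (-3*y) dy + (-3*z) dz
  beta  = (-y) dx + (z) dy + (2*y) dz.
alpha ∧ beta = (-2*x*z - 3*y^2) dx ∧ dy + (-y*(4*x + 3*z)) dx ∧ dz + (-6*y^2 + 3*z^2) dy ∧ dz

Distribute the wedge, using dx_i ∧ dx_j = -dx_j ∧ dx_i and dx_i ∧ dx_i = 0. For each pair (i, j) with i < j, the coefficient of dx_i ∧ dx_j in alpha ∧ beta is (alpha_i * beta_j - alpha_j * beta_i). Collecting: alpha ∧ beta = (-2*x*z - 3*y^2) dx ∧ dy + (-y*(4*x + 3*z)) dx ∧ dz + (-6*y^2 + 3*z^2) dy ∧ dz.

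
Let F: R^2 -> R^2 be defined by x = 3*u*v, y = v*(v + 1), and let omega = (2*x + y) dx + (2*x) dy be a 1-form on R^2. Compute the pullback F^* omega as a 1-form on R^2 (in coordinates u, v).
F^* omega = (3*v^2*(6*u + v + 1)) du + (3*u*v*(6*u + 5*v + 3)) dv

Using F^*(f dg) = (f ∘ F) d(g ∘ F), substitute each coordinate x_i by F_i(u, v) in f_i, and replace dx_i by d F_i = (∂F_i/∂u) du + (∂F_i/∂v) dv.
  For the x component: f_1(F) = v*(6*u + v + 1); d F_1 = (3*v) du + (3*u) dv
  For the y component: f_2(F) = 6*u*v; d F_2 = (0) du + (2*v + 1) dv
Combining and collecting du, dv coefficients:
  coeff of du: 3*v^2*(6*u + v + 1)
  coeff of dv: 3*u*v*(6*u + 5*v + 3)
F^* omega = (3*v^2*(6*u + v + 1)) du + (3*u*v*(6*u + 5*v + 3)) dv.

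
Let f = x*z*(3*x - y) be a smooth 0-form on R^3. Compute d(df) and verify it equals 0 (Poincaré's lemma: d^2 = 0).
d(df) = 0

Step 1: df = sum_i (∂f/∂x_i) dx_i = (z*(6*x - y)) dx + (-x*z) dy + (x*(3*x - y)) dz.
Step 2: Apply d again. Using the 1-form formula, the coefficient of dx ∧ dy in d(df) is ∂^2 f/∂x ∂y - ∂^2 f/∂y ∂x = (-z) - (-z) = 0 (equality of mixed partials for smooth f).
Similarly for dx ∧ dz and dy ∧ dz — all coefficients vanish. So d(df) = 0.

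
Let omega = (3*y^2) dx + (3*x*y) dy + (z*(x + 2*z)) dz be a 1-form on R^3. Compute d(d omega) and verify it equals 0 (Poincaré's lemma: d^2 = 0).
d(d omega) = 0

Step 1: d omega = sum_{i<j} (∂f_j/∂x_i - ∂f_i/∂x_j) dx_i ∧ dx_j:
  coeff of dx ∧ dy: -3*y
  coeff of dx ∧ dz: z
  coeff of dy ∧ dz: 0
Step 2: Apply d again to each 2-form coefficient. The only possible 3-form in R^3 is dx ∧ dy ∧ dz, with coefficient
  ∂(coeff of dy∧dz)/∂x - ∂(coeff of dx∧dz)/∂y + ∂(coeff of dx∧dy)/∂z
  = ∂/∂x (0) - ∂/∂y (z) + ∂/∂z (-3*y).
Each of these terms simplifies to sums of mixed partials that cancel in pairs. The result is 0 (by equality of mixed partials for smooth functions — Schwarz / Clairaut).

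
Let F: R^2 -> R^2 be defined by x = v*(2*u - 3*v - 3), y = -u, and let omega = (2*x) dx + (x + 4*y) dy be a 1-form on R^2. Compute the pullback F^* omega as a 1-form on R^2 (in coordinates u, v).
F^* omega = (8*u*v^2 - 2*u*v + 4*u - 12*v^3 - 9*v^2 + 3*v) du + (2*v*(4*u^2 - 18*u*v - 12*u + 18*v^2 + 27*v + 9)) dv

Using F^*(f dg) = (f ∘ F) d(g ∘ F), substitute each coordinate x_i by F_i(u, v) in f_i, and replace dx_i by d F_i = (∂F_i/∂u) du + (∂F_i/∂v) dv.
  For the x component: f_1(F) = 2*v*(2*u - 3*v - 3); d F_1 = (2*v) du + (2*u - 6*v - 3) dv
  For the y component: f_2(F) = 2*u*v - 4*u - 3*v^2 - 3*v; d F_2 = (-1) du + (0) dv
Combining and collecting du, dv coefficients:
  coeff of du: 8*u*v^2 - 2*u*v + 4*u - 12*v^3 - 9*v^2 + 3*v
  coeff of dv: 2*v*(4*u^2 - 18*u*v - 12*u + 18*v^2 + 27*v + 9)
F^* omega = (8*u*v^2 - 2*u*v + 4*u - 12*v^3 - 9*v^2 + 3*v) du + (2*v*(4*u^2 - 18*u*v - 12*u + 18*v^2 + 27*v + 9)) dv.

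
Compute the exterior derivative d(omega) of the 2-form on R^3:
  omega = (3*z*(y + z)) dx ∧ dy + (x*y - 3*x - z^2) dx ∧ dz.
d(omega) = (-x + 3*y + 6*z) dx ∧ dy ∧ dz

For a 2-form omega = sum_{i<j} g_{ij} dx_i ∧ dx_j, the exterior derivative is
  d(omega) = sum_{i<j} d(g_{ij}) ∧ dx_i ∧ dx_j = sum_{i<j, k} (∂g_{ij}/∂x_k) dx_k ∧ dx_i ∧ dx_j.
Expand each term, using dx_k ∧ dx_i ∧ dx_j = sgn(permutation) dx_{(a)} ∧ dx_{(b)} ∧ dx_{(c)} with (a < b < c) sorted:
  d(3*z*(y + z)) includes (∂/∂z)(3*z*(y + z)) dz = (3*y + 6*z) dz, which multiplied by dx ∧ dy gives (3*y + 6*z) dx ∧ dy ∧ dz
  d(x*y - 3*x - z^2) includes (∂/∂y)(x*y - 3*x - z^2) dy = (x) dy, which multiplied by dx ∧ dz gives (-x) dx ∧ dy ∧ dz
Collecting like 3-forms: d(omega) = (-x + 3*y + 6*z) dx ∧ dy ∧ dz.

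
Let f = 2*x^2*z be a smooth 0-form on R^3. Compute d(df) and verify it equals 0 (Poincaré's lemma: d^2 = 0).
d(df) = 0

Step 1: df = sum_i (∂f/∂x_i) dx_i = (4*x*z) dx + (0) dy + (2*x^2) dz.
Step 2: Apply d again. Using the 1-form formula, the coefficient of dx ∧ dy in d(df) is ∂^2 f/∂x ∂y - ∂^2 f/∂y ∂x = (0) - (0) = 0 (equality of mixed partials for smooth f).
Similarly for dx ∧ dz and dy ∧ dz — all coefficients vanish. So d(df) = 0.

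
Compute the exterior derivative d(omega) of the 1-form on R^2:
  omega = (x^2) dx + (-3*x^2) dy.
d(omega) = (-6*x) dx ∧ dy

For a 1-form omega = sum_i f_i dx_i, the exterior derivative is
  d(omega) = sum_{i < j} (∂f_j/∂x_i - ∂f_i/∂x_j) dx_i ∧ dx_j.
  coefficient of dx ∧ dy: ∂f_2/∂x - ∂f_1/∂y = ∂(-3*x^2)/∂x - ∂(x^2)/∂y = -6*x
Assembling: d(omega) = (-6*x) dx ∧ dy.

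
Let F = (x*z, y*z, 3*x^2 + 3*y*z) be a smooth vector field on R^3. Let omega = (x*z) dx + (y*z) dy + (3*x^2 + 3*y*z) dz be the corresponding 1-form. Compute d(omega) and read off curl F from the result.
d(omega) = (-y + 3*z) dy ∧ dz + (-5*x) dz ∧ dx + (0) dx ∧ dy; curl F = (-y + 3*z, -5*x, 0)

d omega = sum_{i<j} (∂f_j/∂x_i - ∂f_i/∂x_j) dx_i ∧ dx_j. Under the identification (dy ∧ dz, dz ∧ dx, dx ∧ dy) ↔ (e_x, e_y, e_z), the coefficients are exactly the components of curl F. Compute:
  ∂R/∂y - ∂Q/∂z = (3*z) - (y) = -y + 3*z
  ∂P/∂z - ∂R/∂x = (x) - (6*x) = -5*x
  ∂Q/∂x - ∂P/∂y = (0) - (0) = 0.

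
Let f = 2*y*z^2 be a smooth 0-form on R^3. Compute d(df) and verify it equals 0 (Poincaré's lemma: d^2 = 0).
d(df) = 0

Step 1: df = sum_i (∂f/∂x_i) dx_i = (0) dx + (2*z^2) dy + (4*y*z) dz.
Step 2: Apply d again. Using the 1-form formula, the coefficient of dx ∧ dy in d(df) is ∂^2 f/∂x ∂y - ∂^2 f/∂y ∂x = (0) - (0) = 0 (equality of mixed partials for smooth f).
Similarly for dx ∧ dz and dy ∧ dz — all coefficients vanish. So d(df) = 0.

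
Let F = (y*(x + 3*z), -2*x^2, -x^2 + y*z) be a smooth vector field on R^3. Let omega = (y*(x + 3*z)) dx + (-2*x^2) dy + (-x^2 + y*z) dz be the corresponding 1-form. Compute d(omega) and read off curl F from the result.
d(omega) = (z) dy ∧ dz + (2*x + 3*y) dz ∧ dx + (-5*x - 3*z) dx ∧ dy; curl F = (z, 2*x + 3*y, -5*x - 3*z)

d omega = sum_{i<j} (∂f_j/∂x_i - ∂f_i/∂x_j) dx_i ∧ dx_j. Under the identification (dy ∧ dz, dz ∧ dx, dx ∧ dy) ↔ (e_x, e_y, e_z), the coefficients are exactly the components of curl F. Compute:
  ∂R/∂y - ∂Q/∂z = (z) - (0) = z
  ∂P/∂z - ∂R/∂x = (3*y) - (-2*x) = 2*x + 3*y
  ∂Q/∂x - ∂P/∂y = (-4*x) - (x + 3*z) = -5*x - 3*z.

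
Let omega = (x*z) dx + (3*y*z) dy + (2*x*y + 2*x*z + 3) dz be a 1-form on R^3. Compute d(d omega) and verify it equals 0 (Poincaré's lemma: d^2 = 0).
d(d omega) = 0

Step 1: d omega = sum_{i<j} (∂f_j/∂x_i - ∂f_i/∂x_j) dx_i ∧ dx_j:
  coeff of dx ∧ dy: 0
  coeff of dx ∧ dz: -x + 2*y + 2*z
  coeff of dy ∧ dz: 2*x - 3*y
Step 2: Apply d again to each 2-form coefficient. The only possible 3-form in R^3 is dx ∧ dy ∧ dz, with coefficient
  ∂(coeff of dy∧dz)/∂x - ∂(coeff of dx∧dz)/∂y + ∂(coeff of dx∧dy)/∂z
  = ∂/∂x (2*x - 3*y) - ∂/∂y (-x + 2*y + 2*z) + ∂/∂z (0).
Each of these terms simplifies to sums of mixed partials that cancel in pairs. The result is 0 (by equality of mixed partials for smooth functions — Schwarz / Clairaut).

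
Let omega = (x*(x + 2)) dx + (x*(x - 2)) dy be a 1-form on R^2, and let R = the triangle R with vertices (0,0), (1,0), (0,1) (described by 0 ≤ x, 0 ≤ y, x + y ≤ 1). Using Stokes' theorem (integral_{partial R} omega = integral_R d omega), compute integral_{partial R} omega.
integral_(partial R) omega = -2/3

Stokes: integral_partial_R omega = integral_R d omega with d omega = (∂Q/∂x - ∂P/∂y) dx ∧ dy.
  ∂Q/∂x = 2*x - 2
  ∂P/∂y = 0
  integrand = ∂Q/∂x - ∂P/∂y = 2*x - 2.
Integrating over R: integral_0^1 integral_0^{1-x} (2*x - 2) dy dx = -2/3.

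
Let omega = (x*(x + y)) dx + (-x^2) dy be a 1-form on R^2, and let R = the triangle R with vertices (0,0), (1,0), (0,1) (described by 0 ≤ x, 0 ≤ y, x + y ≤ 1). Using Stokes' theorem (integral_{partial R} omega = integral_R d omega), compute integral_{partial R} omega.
integral_(partial R) omega = -1/2

Stokes: integral_partial_R omega = integral_R d omega with d omega = (∂Q/∂x - ∂P/∂y) dx ∧ dy.
  ∂Q/∂x = -2*x
  ∂P/∂y = x
  integrand = ∂Q/∂x - ∂P/∂y = -3*x.
Integrating over R: integral_0^1 integral_0^{1-x} (-3*x) dy dx = -1/2.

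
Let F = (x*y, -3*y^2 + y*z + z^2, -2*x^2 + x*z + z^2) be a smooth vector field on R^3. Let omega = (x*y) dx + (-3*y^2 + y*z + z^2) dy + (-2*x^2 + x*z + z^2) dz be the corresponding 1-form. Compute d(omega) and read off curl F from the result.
d(omega) = (-y - 2*z) dy ∧ dz + (4*x - z) dz ∧ dx + (-x) dx ∧ dy; curl F = (-y - 2*z, 4*x - z, -x)

d omega = sum_{i<j} (∂f_j/∂x_i - ∂f_i/∂x_j) dx_i ∧ dx_j. Under the identification (dy ∧ dz, dz ∧ dx, dx ∧ dy) ↔ (e_x, e_y, e_z), the coefficients are exactly the components of curl F. Compute:
  ∂R/∂y - ∂Q/∂z = (0) - (y + 2*z) = -y - 2*z
  ∂P/∂z - ∂R/∂x = (0) - (-4*x + z) = 4*x - z
  ∂Q/∂x - ∂P/∂y = (0) - (x) = -x.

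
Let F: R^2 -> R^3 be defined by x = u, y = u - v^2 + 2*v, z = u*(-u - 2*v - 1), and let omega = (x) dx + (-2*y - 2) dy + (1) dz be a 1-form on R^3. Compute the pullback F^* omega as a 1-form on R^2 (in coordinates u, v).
F^* omega = (-3*u + 2*v^2 - 6*v - 3) du + (4*u*v - 6*u - 4*v^3 + 12*v^2 - 4*v - 4) dv

Using F^*(f dg) = (f ∘ F) d(g ∘ F), substitute each coordinate x_i by F_i(u, v) in f_i, and replace dx_i by d F_i = (∂F_i/∂u) du + (∂F_i/∂v) dv.
  For the x component: f_1(F) = u; d F_1 = (1) du + (0) dv
  For the y component: f_2(F) = -2*u + 2*v^2 - 4*v - 2; d F_2 = (1) du + (2 - 2*v) dv
  For the z component: f_3(F) = 1; d F_3 = (-2*u - 2*v - 1) du + (-2*u) dv
Combining and collecting du, dv coefficients:
  coeff of du: -3*u + 2*v^2 - 6*v - 3
  coeff of dv: 4*u*v - 6*u - 4*v^3 + 12*v^2 - 4*v - 4
F^* omega = (-3*u + 2*v^2 - 6*v - 3) du + (4*u*v - 6*u - 4*v^3 + 12*v^2 - 4*v - 4) dv.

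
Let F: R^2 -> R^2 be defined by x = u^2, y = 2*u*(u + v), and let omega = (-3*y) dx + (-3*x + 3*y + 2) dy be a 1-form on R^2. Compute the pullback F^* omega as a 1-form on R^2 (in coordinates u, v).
F^* omega = (18*u^2*v + 12*u*v^2 + 8*u + 4*v) du + (2*u*(3*u^2 + 6*u*v + 2)) dv

Using F^*(f dg) = (f ∘ F) d(g ∘ F), substitute each coordinate x_i by F_i(u, v) in f_i, and replace dx_i by d F_i = (∂F_i/∂u) du + (∂F_i/∂v) dv.
  For the x component: f_1(F) = 6*u*(-u - v); d F_1 = (2*u) du + (0) dv
  For the y component: f_2(F) = 3*u^2 + 6*u*v + 2; d F_2 = (4*u + 2*v) du + (2*u) dv
Combining and collecting du, dv coefficients:
  coeff of du: 18*u^2*v + 12*u*v^2 + 8*u + 4*v
  coeff of dv: 2*u*(3*u^2 + 6*u*v + 2)
F^* omega = (18*u^2*v + 12*u*v^2 + 8*u + 4*v) du + (2*u*(3*u^2 + 6*u*v + 2)) dv.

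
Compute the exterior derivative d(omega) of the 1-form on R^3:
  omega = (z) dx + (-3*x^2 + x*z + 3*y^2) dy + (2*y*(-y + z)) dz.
d(omega) = (-6*x + z) dx ∧ dy + (-1) dx ∧ dz + (-x - 4*y + 2*z) dy ∧ dz

For a 1-form omega = sum_i f_i dx_i, the exterior derivative is
  d(omega) = sum_{i < j} (∂f_j/∂x_i - ∂f_i/∂x_j) dx_i ∧ dx_j.
  coefficient of dx ∧ dy: ∂f_2/∂x - ∂f_1/∂y = ∂(-3*x^2 + x*z + 3*y^2)/∂x - ∂(z)/∂y = -6*x + z
  coefficient of dx ∧ dz: ∂f_3/∂x - ∂f_1/∂z = ∂(2*y*(-y + z))/∂x - ∂(z)/∂z = -1
  coefficient of dy ∧ dz: ∂f_3/∂y - ∂f_2/∂z = ∂(2*y*(-y + z))/∂y - ∂(-3*x^2 + x*z + 3*y^2)/∂z = -x - 4*y + 2*z
Assembling: d(omega) = (-6*x + z) dx ∧ dy + (-1) dx ∧ dz + (-x - 4*y + 2*z) dy ∧ dz.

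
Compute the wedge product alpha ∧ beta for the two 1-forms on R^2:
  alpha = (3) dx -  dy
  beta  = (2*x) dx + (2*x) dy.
alpha ∧ beta = (8*x) dx ∧ dy

Distribute the wedge, using dx_i ∧ dx_j = -dx_j ∧ dx_i and dx_i ∧ dx_i = 0. For each pair (i, j) with i < j, the coefficient of dx_i ∧ dx_j in alpha ∧ beta is (alpha_i * beta_j - alpha_j * beta_i). Collecting: alpha ∧ beta = (8*x) dx ∧ dy.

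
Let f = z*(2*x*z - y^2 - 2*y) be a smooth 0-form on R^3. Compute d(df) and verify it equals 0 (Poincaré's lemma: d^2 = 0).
d(df) = 0

Step 1: df = sum_i (∂f/∂x_i) dx_i = (2*z^2) dx + (2*z*(-y - 1)) dy + (4*x*z - y^2 - 2*y) dz.
Step 2: Apply d again. Using the 1-form formula, the coefficient of dx ∧ dy in d(df) is ∂^2 f/∂x ∂y - ∂^2 f/∂y ∂x = (0) - (0) = 0 (equality of mixed partials for smooth f).
Similarly for dx ∧ dz and dy ∧ dz — all coefficients vanish. So d(df) = 0.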